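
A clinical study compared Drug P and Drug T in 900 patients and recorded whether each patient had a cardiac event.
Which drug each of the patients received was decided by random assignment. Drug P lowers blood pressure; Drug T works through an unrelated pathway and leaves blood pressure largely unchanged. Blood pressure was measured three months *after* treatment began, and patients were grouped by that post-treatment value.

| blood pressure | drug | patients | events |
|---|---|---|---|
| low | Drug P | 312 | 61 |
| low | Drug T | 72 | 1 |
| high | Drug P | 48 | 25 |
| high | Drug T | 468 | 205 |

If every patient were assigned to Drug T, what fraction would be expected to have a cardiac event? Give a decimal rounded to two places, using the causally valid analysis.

0.38

The stratified and pooled comparisons disagree (Drug T wins within each blood pressure; Drug P wins overall), so the answer turns on the causal role of blood pressure.
Blood pressure here is a post-treatment variable shaped by the drug; conditioning on it would introduce bias rather than remove it. The overall comparison is the causal one.
So P(outcome | do(Drug T)) is just the pooled rate for Drug T: 206/540 = 0.381.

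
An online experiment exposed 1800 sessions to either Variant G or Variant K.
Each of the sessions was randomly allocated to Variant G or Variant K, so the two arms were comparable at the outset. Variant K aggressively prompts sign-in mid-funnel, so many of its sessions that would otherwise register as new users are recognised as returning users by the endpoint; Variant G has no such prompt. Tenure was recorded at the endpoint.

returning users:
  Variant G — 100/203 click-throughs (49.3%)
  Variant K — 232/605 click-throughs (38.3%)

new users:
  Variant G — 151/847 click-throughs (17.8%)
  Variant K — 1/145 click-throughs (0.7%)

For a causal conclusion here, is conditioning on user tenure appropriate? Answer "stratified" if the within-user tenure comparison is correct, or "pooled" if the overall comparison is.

pooled

User tenure here is a post-treatment variable shaped by the variant; conditioning on it would introduce bias rather than remove it. The overall comparison is the causal one.
Pooled: Variant G 23.9% vs Variant K 31.1%; Variant K is higher overall.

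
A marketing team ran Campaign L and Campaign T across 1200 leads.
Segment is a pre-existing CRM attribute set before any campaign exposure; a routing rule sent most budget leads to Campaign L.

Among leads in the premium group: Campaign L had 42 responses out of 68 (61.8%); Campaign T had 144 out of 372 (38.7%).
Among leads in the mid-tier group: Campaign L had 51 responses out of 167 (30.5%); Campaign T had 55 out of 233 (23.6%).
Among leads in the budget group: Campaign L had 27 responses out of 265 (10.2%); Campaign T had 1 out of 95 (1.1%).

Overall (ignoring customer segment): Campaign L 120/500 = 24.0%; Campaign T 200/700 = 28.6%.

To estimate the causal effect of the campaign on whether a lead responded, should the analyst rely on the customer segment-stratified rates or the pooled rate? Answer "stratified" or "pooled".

stratified

The customer segment-specific comparison favours Campaign L throughout, but the pooled figures favour Campaign T. The question is whether to condition on customer segment.
Here customer segment is a common cause — it drives both which campaign a case falls under and the outcome. The crude comparison mixes populations; the stratum-specific rates are the causally relevant ones.
Within each level — premium: 61.8% vs 38.7%; mid-tier: 30.5% vs 23.6%; budget: 10.2% vs 1.1% — Campaign L is higher every time.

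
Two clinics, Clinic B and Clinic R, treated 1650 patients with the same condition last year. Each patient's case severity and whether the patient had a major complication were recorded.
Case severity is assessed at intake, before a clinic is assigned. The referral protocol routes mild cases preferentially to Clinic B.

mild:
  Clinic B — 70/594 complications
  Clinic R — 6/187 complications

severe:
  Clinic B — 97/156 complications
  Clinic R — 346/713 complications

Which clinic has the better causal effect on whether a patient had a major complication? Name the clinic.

Clinic R is lower inside every case severity stratum but Clinic B is lower in aggregate. Whether to stratify depends on how case severity relates to the clinic.
Nothing the clinic does changes case severity; the imbalance is an allocation artefact. With case severity also predicting the outcome, the pooled figure is confounded, and the within-stratum comparison is the causal one.
Within each level — mild: 11.8% vs 3.2%; severe: 62.2% vs 48.5% — Clinic R is lower every time.

Clinic R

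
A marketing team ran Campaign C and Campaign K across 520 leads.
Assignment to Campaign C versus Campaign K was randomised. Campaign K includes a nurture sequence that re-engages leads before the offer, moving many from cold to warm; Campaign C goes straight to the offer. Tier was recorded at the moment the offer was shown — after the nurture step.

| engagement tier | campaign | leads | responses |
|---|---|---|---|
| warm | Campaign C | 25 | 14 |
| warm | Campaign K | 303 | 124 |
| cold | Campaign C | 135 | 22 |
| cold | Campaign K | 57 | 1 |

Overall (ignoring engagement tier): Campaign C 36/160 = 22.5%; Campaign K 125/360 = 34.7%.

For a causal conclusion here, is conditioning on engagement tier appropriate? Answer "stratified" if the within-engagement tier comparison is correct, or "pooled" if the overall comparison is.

The engagement tier-specific comparison favours Campaign C throughout, but the pooled figures favour Campaign K. The question is whether to condition on engagement tier.
The distribution of engagement tier is itself part of what the campaign does — it is an intermediate outcome. Holding it fixed would remove that part of the effect; the total effect is the pooled difference.
Pooled: Campaign C 22.5% vs Campaign K 34.7%; Campaign K is higher overall.

pooled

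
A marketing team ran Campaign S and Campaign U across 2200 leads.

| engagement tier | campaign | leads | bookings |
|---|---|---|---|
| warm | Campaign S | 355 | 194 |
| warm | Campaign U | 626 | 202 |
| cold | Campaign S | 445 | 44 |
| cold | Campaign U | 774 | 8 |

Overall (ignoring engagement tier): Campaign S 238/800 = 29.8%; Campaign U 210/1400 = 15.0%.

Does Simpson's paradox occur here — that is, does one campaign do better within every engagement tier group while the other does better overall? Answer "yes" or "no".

no

Within each engagement tier level (warm 54.6% vs 32.3%; cold 9.9% vs 1.0%), Campaign S has the higher rate every time. Pooled: 29.8% vs 15.0% — Campaign S has the higher rate overall. They agree.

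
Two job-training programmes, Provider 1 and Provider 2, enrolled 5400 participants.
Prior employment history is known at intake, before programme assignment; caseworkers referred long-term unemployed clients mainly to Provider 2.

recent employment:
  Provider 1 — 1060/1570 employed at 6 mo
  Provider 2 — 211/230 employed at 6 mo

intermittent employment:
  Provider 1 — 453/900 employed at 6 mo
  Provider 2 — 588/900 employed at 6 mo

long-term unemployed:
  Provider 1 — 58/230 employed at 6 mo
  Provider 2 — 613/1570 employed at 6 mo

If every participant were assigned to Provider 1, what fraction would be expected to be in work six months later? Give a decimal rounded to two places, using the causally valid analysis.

The prior employment history-specific comparison favours Provider 2 throughout, but the pooled figures favour Provider 1. The question is whether to condition on prior employment history.
Since prior employment history is a pre-existing factor (not a product of the programme) and it affects the outcome on its own, it is a confounder. The stratified rates, not the pooled rate, identify the causal effect.
Standardising Provider 1 to the population prior employment history mix: 0.333·1060/1570 + 0.333·453/900 + 0.333·58/230 = 0.477.

0.48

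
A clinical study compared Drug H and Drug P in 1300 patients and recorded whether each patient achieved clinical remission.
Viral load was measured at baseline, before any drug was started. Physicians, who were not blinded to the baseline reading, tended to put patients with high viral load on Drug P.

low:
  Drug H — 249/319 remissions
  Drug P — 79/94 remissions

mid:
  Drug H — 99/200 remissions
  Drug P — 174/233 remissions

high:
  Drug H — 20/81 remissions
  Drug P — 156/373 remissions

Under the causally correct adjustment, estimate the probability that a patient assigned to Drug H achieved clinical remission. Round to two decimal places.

The stratified and pooled comparisons disagree (Drug P wins within each viral load; Drug H wins overall), so the answer turns on the causal role of viral load.
Here viral load is a common cause — it drives both which drug a case falls under and the outcome. The crude comparison mixes populations; the stratum-specific rates are the causally relevant ones.
Standardising Drug H to the population viral load mix: 0.318·249/319 + 0.333·99/200 + 0.349·20/81 = 0.499.

0.50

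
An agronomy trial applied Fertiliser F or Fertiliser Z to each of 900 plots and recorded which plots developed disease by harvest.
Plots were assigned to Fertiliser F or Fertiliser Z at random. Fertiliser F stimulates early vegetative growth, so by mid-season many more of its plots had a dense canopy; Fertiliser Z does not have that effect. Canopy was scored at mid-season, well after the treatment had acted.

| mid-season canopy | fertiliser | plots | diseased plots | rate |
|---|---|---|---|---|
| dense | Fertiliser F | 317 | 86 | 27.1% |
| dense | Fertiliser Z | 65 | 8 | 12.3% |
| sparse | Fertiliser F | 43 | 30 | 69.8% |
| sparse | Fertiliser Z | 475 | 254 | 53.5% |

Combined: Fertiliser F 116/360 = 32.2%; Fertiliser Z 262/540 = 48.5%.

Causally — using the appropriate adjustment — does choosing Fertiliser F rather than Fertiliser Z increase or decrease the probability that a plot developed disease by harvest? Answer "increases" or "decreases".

decreases

Mid-season canopy is recorded after the fertiliser and is itself shifted by it — it sits on the causal path from fertiliser to outcome. Conditioning on a mediator would strip out part of the effect we want; the pooled comparison gives the total causal effect.
Pooled: Fertiliser F 32.2% vs Fertiliser Z 48.5%; Fertiliser F is lower overall.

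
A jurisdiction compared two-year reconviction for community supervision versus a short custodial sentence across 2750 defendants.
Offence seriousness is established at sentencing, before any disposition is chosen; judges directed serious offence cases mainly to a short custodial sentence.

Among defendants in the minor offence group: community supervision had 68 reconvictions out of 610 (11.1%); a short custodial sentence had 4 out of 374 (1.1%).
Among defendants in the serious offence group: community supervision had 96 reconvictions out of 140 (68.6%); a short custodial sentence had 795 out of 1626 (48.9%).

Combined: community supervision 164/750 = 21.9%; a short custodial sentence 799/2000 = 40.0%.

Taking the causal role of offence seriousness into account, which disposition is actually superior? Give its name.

a short custodial sentence

Since offence seriousness is a pre-existing factor (not a product of the disposition) and it affects the outcome on its own, it is a confounder. The stratified rates, not the pooled rate, identify the causal effect.
Within each level — minor offence: 11.1% vs 1.1%; serious offence: 68.6% vs 48.9% — a short custodial sentence is lower every time.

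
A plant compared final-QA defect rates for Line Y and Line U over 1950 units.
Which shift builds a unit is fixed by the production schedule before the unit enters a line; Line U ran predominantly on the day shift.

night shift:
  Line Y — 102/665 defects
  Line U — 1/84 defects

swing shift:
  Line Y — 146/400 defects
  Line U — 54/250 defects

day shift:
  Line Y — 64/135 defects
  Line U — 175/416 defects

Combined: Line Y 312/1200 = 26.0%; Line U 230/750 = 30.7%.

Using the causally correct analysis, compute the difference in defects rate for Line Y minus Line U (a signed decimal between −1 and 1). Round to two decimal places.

Within every shift level Line U has the lower rate, yet pooled Line Y does — Simpson's reversal.
Since shift is a pre-existing factor (not a product of the line) and it affects the outcome on its own, it is a confounder. The stratified rates, not the pooled rate, identify the causal effect.
Adjusting over the population distribution of shift: 0.384·(0.153−0.012) + 0.333·(0.365−0.216) + 0.283·(0.474−0.421) = +0.119.

+0.12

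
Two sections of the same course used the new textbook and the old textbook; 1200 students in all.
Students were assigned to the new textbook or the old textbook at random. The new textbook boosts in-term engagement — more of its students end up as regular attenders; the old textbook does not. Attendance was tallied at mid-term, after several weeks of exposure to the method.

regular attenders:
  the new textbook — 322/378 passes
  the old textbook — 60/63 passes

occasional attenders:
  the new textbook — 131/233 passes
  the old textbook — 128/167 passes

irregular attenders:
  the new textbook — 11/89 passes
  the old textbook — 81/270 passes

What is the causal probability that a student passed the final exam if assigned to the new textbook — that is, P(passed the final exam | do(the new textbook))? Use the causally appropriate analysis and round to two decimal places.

Within every mid-term attendance level the old textbook has the higher rate, yet pooled the new textbook does — Simpson's reversal.
Mid-term attendance is downstream of the teaching method. One should not condition on a consequence of treatment, so the overall rates are the right comparison.
So P(outcome | do(the new textbook)) is just the pooled rate for the new textbook: 464/700 = 0.663.

0.66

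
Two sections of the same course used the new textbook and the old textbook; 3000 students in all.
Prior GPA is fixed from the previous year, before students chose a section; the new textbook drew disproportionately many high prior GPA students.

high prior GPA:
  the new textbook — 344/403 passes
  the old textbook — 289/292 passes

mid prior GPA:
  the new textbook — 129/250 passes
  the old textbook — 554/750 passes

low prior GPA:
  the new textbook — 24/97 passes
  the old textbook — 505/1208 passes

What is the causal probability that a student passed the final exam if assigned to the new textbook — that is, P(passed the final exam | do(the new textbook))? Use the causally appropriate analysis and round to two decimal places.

0.48

Nothing the teaching method does changes prior GPA band; the imbalance is an allocation artefact. With prior GPA band also predicting the outcome, the pooled figure is confounded, and the within-stratum comparison is the causal one.
Standardising the new textbook to the population prior GPA band mix: 0.232·344/403 + 0.333·129/250 + 0.435·24/97 = 0.477.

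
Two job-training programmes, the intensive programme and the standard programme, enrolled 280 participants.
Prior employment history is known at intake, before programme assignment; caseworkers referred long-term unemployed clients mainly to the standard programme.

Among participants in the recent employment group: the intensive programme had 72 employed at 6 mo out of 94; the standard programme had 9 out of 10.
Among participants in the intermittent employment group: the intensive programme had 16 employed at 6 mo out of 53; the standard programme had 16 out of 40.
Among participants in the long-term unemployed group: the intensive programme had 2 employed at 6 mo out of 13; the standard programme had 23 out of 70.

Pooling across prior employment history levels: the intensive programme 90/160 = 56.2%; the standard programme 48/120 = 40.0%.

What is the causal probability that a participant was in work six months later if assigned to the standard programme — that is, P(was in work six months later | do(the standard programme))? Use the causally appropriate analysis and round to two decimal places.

Here prior employment history is a common cause — it drives both which programme a case falls under and the outcome. The crude comparison mixes populations; the stratum-specific rates are the causally relevant ones.
Standardising the standard programme to the population prior employment history mix: 0.371·9/10 + 0.332·16/40 + 0.296·23/70 = 0.565.

0.56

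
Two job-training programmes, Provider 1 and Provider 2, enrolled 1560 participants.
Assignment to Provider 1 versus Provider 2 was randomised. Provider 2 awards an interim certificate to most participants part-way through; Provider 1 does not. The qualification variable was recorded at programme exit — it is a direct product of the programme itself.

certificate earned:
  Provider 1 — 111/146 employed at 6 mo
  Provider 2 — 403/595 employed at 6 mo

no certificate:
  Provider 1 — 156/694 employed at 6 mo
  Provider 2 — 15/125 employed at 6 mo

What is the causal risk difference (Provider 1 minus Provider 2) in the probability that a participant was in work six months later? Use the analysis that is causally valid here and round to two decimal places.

Provider 1 is higher inside every qualification attained during the programme stratum but Provider 2 is higher in aggregate. Whether to stratify depends on how qualification attained during the programme relates to the programme.
Qualification attained during the programme is downstream of the programme. One should not condition on a consequence of treatment, so the overall rates are the right comparison.
The causal difference is the pooled difference: 0.318 − 0.581 = -0.263.

-0.26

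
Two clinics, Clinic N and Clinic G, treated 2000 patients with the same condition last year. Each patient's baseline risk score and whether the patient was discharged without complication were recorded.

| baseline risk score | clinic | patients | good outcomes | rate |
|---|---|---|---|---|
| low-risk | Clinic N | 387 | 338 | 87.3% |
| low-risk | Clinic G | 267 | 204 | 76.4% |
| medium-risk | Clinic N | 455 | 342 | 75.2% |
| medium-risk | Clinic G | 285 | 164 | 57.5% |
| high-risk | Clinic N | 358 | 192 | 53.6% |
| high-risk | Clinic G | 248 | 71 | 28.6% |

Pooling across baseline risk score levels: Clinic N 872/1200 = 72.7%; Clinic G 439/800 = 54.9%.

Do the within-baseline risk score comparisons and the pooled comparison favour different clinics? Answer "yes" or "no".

no

Within each baseline risk score level (low-risk 87.3% vs 76.4%; medium-risk 75.2% vs 57.5%; high-risk 53.6% vs 28.6%), Clinic N has the higher rate every time. Pooled: 72.7% vs 54.9% — Clinic N has the higher rate overall. They agree.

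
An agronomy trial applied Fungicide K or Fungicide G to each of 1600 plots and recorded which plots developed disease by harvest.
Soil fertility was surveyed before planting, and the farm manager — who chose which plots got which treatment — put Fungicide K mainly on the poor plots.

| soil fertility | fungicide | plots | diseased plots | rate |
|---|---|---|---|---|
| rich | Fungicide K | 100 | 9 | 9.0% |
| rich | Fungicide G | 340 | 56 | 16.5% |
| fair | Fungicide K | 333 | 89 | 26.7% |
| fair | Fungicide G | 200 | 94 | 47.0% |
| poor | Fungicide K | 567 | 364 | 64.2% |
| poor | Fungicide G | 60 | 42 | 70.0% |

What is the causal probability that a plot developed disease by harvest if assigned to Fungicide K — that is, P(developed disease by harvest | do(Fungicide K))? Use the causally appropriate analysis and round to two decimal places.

Fungicide K is lower inside every soil fertility stratum but Fungicide G is lower in aggregate. Whether to stratify depends on how soil fertility relates to the fungicide.
Soil fertility differs across fungicides for reasons unrelated to any effect of the fungicide itself, and it separately predicts the outcome — a classic confounder. We must compare within soil fertility levels.
Standardising Fungicide K to the population soil fertility mix: 0.275·9/100 + 0.333·89/333 + 0.392·364/567 = 0.365.

0.37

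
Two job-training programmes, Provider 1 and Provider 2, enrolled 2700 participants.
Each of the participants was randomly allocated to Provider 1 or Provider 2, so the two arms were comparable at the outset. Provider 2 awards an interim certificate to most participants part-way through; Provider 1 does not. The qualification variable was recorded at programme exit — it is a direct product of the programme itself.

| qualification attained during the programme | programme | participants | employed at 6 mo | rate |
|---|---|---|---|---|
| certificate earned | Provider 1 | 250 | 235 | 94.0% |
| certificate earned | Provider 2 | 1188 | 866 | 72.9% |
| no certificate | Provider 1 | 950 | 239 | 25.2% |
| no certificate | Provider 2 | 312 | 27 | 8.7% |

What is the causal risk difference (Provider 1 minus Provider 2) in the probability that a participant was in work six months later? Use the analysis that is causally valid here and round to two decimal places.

Because the programme influences qualification attained during the programme, qualification attained during the programme is a post-treatment mediator, not a confounder. Stratifying on it would bias the estimate; the causal effect is the crude pooled difference.
The causal difference is the pooled difference: 0.395 − 0.595 = -0.200.

-0.20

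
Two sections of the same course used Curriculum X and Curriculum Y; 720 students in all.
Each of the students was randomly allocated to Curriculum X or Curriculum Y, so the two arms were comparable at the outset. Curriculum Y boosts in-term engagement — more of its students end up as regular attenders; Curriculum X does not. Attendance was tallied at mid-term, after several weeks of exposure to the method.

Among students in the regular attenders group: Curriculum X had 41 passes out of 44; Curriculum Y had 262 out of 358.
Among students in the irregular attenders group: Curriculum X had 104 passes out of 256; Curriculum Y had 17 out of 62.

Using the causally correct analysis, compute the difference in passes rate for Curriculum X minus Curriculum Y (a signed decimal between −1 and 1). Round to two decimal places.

-0.18

The stratified and pooled comparisons disagree (Curriculum X wins within each mid-term attendance; Curriculum Y wins overall), so the answer turns on the causal role of mid-term attendance.
Mid-term attendance here is a post-treatment variable shaped by the teaching method; conditioning on it would introduce bias rather than remove it. The overall comparison is the causal one.
The causal difference is the pooled difference: 0.483 − 0.664 = -0.181.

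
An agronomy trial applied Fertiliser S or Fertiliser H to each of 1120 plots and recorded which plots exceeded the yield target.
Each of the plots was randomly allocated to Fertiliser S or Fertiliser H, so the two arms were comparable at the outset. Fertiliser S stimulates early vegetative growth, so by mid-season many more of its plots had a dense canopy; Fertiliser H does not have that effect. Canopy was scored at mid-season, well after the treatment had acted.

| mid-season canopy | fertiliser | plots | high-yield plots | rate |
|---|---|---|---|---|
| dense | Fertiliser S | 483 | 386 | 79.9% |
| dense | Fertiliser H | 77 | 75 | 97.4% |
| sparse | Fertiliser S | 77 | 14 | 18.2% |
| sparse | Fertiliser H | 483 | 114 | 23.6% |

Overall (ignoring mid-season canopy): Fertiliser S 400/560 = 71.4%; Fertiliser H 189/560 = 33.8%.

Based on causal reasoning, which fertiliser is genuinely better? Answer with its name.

Fertiliser H is higher inside every mid-season canopy stratum but Fertiliser S is higher in aggregate. Whether to stratify depends on how mid-season canopy relates to the fertiliser.
The distribution of mid-season canopy is itself part of what the fertiliser does — it is an intermediate outcome. Holding it fixed would remove that part of the effect; the total effect is the pooled difference.
Pooled: Fertiliser S 71.4% vs Fertiliser H 33.8%; Fertiliser S is higher overall.

Fertiliser S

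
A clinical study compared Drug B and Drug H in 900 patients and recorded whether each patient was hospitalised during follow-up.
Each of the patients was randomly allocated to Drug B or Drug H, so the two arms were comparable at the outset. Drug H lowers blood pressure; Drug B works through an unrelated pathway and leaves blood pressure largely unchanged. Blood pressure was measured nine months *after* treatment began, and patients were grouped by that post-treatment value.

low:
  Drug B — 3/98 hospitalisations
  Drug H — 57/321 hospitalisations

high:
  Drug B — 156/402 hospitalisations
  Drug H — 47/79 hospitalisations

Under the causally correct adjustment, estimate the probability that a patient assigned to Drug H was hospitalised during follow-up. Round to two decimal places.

0.26

Blood pressure here is a post-treatment variable shaped by the drug; conditioning on it would introduce bias rather than remove it. The overall comparison is the causal one.
So P(outcome | do(Drug H)) is just the pooled rate for Drug H: 104/400 = 0.260.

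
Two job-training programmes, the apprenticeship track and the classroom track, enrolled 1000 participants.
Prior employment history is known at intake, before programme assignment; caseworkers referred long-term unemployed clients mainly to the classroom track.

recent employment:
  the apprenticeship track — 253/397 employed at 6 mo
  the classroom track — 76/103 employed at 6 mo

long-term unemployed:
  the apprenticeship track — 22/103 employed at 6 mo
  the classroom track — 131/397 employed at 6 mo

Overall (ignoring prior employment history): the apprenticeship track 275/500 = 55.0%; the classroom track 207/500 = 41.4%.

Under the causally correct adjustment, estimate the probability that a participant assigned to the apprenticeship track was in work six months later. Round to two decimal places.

Prior employment history is set before the programme has any effect — it is not caused by the programme — and it independently drives the outcome. That makes it a confounder, so the causal comparison is within prior employment history levels.
Standardising the apprenticeship track to the population prior employment history mix: 0.500·253/397 + 0.500·22/103 = 0.425.

0.43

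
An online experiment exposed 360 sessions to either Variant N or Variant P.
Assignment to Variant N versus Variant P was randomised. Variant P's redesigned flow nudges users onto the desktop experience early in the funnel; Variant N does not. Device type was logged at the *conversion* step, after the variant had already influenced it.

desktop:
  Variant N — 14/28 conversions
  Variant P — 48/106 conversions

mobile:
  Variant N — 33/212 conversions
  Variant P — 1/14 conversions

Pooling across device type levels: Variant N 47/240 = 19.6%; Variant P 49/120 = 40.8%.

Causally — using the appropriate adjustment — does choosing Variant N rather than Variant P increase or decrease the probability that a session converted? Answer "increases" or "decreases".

The stratified and pooled comparisons disagree (Variant N wins within each device type; Variant P wins overall), so the answer turns on the causal role of device type.
Stratifying would compare variants among sessions the variants themselves sorted into device type groups — a form of selection on an intermediate. The unconditioned pooled rates give the total causal effect.
Pooled: Variant N 19.6% vs Variant P 40.8%; Variant P is higher overall.

decreases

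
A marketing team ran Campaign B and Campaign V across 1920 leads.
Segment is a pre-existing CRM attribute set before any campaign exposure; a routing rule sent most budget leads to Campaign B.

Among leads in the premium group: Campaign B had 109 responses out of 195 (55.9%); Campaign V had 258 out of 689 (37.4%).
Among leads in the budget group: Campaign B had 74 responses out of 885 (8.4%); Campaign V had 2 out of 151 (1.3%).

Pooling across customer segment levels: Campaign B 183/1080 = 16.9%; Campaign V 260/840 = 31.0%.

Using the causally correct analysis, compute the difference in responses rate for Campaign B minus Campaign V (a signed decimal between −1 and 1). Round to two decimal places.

Within every customer segment level Campaign B has the higher rate, yet pooled Campaign V does — Simpson's reversal.
Since customer segment is a pre-existing factor (not a product of the campaign) and it affects the outcome on its own, it is a confounder. The stratified rates, not the pooled rate, identify the causal effect.
Adjusting over the population distribution of customer segment: 0.460·(0.559−0.374) + 0.540·(0.084−0.013) = +0.123.

+0.12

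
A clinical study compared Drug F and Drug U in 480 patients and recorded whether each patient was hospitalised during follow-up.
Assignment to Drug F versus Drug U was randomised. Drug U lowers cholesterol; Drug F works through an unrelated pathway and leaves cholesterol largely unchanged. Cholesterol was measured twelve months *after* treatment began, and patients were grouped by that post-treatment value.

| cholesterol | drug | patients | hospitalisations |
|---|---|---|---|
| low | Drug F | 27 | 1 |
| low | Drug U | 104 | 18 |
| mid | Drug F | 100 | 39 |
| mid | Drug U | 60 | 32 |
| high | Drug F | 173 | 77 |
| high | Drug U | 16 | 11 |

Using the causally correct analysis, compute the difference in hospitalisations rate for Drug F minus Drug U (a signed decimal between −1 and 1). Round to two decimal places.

+0.05

The stratified and pooled comparisons disagree (Drug F wins within each cholesterol; Drug U wins overall), so the answer turns on the causal role of cholesterol.
Cholesterol lies on the pathway drug → cholesterol → outcome, so adjusting for it blocks the indirect effect. For the total causal effect of drug, use the unadjusted pooled rates.
The causal difference is the pooled difference: 0.390 − 0.339 = +0.051.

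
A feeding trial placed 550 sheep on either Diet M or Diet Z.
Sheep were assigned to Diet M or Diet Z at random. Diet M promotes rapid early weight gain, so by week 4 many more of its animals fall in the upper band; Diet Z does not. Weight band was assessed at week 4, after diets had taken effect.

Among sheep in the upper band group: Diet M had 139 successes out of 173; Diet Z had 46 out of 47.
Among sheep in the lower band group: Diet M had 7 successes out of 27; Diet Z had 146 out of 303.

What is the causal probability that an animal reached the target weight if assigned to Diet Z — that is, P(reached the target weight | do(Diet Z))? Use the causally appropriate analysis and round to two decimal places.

0.55

Stratifying would compare diets among sheep the diets themselves sorted into week-4 weight band groups — a form of selection on an intermediate. The unconditioned pooled rates give the total causal effect.
So P(outcome | do(Diet Z)) is just the pooled rate for Diet Z: 192/350 = 0.549.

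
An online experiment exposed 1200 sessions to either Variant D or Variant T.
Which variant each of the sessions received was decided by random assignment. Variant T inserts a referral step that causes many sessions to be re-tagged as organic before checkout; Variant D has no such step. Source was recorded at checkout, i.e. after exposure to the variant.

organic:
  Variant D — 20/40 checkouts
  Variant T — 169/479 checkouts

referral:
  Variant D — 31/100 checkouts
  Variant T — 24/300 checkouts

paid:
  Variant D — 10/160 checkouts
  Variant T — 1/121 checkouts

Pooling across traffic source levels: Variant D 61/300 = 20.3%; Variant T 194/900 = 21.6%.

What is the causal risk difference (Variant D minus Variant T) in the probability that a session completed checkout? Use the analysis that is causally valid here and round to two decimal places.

-0.01

The traffic source-specific comparison favours Variant D throughout, but the pooled figures favour Variant T. The question is whether to condition on traffic source.
Stratifying would compare variants among sessions the variants themselves sorted into traffic source groups — a form of selection on an intermediate. The unconditioned pooled rates give the total causal effect.
The causal difference is the pooled difference: 0.203 − 0.216 = -0.012.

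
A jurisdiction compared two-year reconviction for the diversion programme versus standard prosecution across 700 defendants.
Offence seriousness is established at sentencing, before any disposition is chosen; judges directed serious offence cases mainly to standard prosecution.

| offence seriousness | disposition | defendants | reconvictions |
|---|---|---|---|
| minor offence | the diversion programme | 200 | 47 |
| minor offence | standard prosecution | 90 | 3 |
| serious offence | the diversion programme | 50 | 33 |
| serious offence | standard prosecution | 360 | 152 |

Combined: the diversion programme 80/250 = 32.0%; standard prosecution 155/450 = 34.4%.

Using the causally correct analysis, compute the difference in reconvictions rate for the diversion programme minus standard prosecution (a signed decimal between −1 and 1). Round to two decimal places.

Within every offence seriousness level standard prosecution has the lower rate, yet pooled the diversion programme does — Simpson's reversal.
Offence seriousness satisfies the back-door criterion: it is not a descendant of the disposition, and it blocks the spurious path from disposition to outcome. Adjusting for it (i.e., using the within-offence seriousness rates) gives the causal effect.
Adjusting over the population distribution of offence seriousness: 0.414·(0.235−0.033) + 0.586·(0.660−0.422) = +0.223.

+0.22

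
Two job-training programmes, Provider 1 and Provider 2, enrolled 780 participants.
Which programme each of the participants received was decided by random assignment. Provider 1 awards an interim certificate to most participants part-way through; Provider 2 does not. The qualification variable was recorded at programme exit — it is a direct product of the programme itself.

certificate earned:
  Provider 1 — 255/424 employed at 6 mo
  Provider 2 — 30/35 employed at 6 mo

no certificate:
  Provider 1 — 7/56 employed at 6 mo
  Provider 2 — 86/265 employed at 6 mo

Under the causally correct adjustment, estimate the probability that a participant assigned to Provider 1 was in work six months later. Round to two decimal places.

The stratified and pooled comparisons disagree (Provider 2 wins within each qualification attained during the programme; Provider 1 wins overall), so the answer turns on the causal role of qualification attained during the programme.
Qualification attained during the programme is recorded after the programme and is itself shifted by it — it sits on the causal path from programme to outcome. Conditioning on a mediator would strip out part of the effect we want; the pooled comparison gives the total causal effect.
So P(outcome | do(Provider 1)) is just the pooled rate for Provider 1: 262/480 = 0.546.

0.55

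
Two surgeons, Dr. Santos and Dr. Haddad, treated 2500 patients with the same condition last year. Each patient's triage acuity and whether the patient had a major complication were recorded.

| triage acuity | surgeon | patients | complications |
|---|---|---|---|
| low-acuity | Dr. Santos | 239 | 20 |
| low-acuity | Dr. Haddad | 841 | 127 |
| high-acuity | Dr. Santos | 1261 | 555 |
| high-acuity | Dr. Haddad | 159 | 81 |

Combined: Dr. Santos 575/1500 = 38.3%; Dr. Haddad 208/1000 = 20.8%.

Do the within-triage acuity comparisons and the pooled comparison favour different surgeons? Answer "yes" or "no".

Within each triage acuity level (low-acuity 8.4% vs 15.1%; high-acuity 44.0% vs 50.9%), Dr. Santos has the lower rate every time. Pooled: 38.3% vs 20.8% — Dr. Haddad has the lower rate overall. The two comparisons disagree.

yes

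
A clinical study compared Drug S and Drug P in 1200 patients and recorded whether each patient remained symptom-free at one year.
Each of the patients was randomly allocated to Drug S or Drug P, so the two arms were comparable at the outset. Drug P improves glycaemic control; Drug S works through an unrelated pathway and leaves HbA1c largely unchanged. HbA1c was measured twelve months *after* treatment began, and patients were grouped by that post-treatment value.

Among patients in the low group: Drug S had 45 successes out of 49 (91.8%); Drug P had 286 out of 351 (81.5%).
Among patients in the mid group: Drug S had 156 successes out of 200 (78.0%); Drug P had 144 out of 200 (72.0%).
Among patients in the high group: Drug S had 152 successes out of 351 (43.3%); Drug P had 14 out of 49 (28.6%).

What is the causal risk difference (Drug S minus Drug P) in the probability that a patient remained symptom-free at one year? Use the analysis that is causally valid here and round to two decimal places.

Drug S is higher inside every HbA1c stratum but Drug P is higher in aggregate. Whether to stratify depends on how HbA1c relates to the drug.
HbA1c is downstream of the drug. One should not condition on a consequence of treatment, so the overall rates are the right comparison.
The causal difference is the pooled difference: 0.588 − 0.740 = -0.152.

-0.15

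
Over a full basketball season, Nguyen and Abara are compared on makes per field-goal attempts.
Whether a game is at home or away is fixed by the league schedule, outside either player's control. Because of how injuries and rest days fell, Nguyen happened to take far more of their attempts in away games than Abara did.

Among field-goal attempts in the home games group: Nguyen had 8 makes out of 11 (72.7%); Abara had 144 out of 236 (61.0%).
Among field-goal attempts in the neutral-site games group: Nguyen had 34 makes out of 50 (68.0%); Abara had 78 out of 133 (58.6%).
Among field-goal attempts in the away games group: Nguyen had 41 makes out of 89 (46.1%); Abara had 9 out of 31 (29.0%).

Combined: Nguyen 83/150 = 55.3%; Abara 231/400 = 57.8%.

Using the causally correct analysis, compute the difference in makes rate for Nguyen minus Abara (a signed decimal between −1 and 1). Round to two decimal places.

+0.12

Within every game venue level Nguyen has the higher rate, yet pooled Abara does — Simpson's reversal.
Since game venue is a pre-existing factor (not a product of the player) and it affects the outcome on its own, it is a confounder. The stratified rates, not the pooled rate, identify the causal effect.
Adjusting over the population distribution of game venue: 0.449·(0.727−0.610) + 0.333·(0.680−0.586) + 0.218·(0.461−0.290) = +0.121.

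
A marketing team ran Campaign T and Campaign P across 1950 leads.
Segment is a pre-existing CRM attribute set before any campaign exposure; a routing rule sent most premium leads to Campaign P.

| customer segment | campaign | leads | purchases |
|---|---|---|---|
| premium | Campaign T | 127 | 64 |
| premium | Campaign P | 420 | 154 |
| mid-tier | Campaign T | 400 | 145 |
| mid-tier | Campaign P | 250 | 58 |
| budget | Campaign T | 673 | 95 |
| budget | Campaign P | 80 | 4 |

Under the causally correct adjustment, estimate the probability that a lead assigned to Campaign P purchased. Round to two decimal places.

0.20

Within every customer segment level Campaign T has the higher rate, yet pooled Campaign P does — Simpson's reversal.
Nothing the campaign does changes customer segment; the imbalance is an allocation artefact. With customer segment also predicting the outcome, the pooled figure is confounded, and the within-stratum comparison is the causal one.
Standardising Campaign P to the population customer segment mix: 0.281·154/420 + 0.333·58/250 + 0.386·4/80 = 0.199.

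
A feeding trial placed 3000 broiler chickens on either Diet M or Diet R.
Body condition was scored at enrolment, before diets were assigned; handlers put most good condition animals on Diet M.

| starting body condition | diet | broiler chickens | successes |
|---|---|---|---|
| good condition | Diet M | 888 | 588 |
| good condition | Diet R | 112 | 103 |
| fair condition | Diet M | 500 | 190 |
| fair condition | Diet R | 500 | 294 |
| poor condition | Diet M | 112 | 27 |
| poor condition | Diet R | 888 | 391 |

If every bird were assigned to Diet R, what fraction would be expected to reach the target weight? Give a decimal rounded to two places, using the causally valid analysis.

Nothing the diet does changes starting body condition; the imbalance is an allocation artefact. With starting body condition also predicting the outcome, the pooled figure is confounded, and the within-stratum comparison is the causal one.
Standardising Diet R to the population starting body condition mix: 0.333·103/112 + 0.333·294/500 + 0.333·391/888 = 0.649.

0.65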